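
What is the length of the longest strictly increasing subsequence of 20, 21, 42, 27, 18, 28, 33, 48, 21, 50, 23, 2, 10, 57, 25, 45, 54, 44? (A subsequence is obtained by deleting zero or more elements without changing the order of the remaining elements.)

8

Let dp[i] be the longest increasing subsequence ending at position i. Then dp = [1, 2, 3, 3, 1, 4, 5, 6, 2, 7, 3, 1, 2, 8, 4, 6, 8, 6].
The maximum is 8; one witness is 20, 21, 27, 28, 33, 48, 50, 57 at positions 1,2,4,6,7,8,10,14.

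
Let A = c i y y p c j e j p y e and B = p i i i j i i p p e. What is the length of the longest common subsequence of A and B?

Backtracking the LCS table gives one alignment: i (A2,B7) → p (A5,B8) → p (A10,B9) → e (A12,B10).
So the longest common subsequence has length 4.

4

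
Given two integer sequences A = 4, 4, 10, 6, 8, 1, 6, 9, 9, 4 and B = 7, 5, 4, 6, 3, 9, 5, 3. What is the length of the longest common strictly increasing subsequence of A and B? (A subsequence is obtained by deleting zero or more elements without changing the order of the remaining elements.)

3

A longest common strictly increasing subsequence is 4, 6, 9 (length 3); it appears in order in both A and B, and no longer such subsequence exists.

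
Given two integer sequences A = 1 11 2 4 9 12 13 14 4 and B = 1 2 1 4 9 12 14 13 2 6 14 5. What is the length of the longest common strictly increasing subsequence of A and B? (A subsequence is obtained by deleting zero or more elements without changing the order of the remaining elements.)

A longest common strictly increasing subsequence is 1, 2, 4, 9, 12, 13, 14 (length 7); it appears in order in both A and B, and no longer such subsequence exists.

7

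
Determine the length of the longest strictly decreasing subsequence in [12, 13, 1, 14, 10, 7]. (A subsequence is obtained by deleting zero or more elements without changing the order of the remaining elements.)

3

One longest decreasing subsequence is 12, 10, 7 (positions 1,5,6), of length 3; no longer one exists.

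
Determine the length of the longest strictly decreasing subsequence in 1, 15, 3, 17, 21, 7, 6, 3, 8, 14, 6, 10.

Scanning left to right, the best length ending at each element is: 1→1, 15→1, 3→2, 17→1, 21→1, 7→2, 6→3, 3→4, 8→2, 14→2, 6→3, 10→3.
So the longest decreasing subsequence has length 4, e.g. 15, 7, 6, 3.

4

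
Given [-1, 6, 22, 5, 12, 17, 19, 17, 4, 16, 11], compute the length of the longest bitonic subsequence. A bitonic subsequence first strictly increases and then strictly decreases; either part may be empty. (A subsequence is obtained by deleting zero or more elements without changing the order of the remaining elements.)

8

Let inc[i] be the LIS ending at i and dec[i] the longest strictly decreasing subsequence starting at i. inc = [1, 2, 3, 2, 3, 4, 5, 4, 2, 4, 3], dec = [1, 3, 5, 2, 2, 3, 4, 3, 1, 2, 1].
max_i inc[i]+dec[i]−1 = 8, with one witness -1, 6, 12, 17, 19, 17, 16, 11.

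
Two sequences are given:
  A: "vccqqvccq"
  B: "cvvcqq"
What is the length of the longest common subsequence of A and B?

Backtracking the LCS table gives one alignment: v (A1,B3) → c (A3,B4) → q (A5,B5) → q (A9,B6).
So the longest common subsequence has length 4.

4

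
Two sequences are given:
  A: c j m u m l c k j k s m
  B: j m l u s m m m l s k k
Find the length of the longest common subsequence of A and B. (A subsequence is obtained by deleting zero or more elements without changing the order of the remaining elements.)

7

Backtracking the LCS table gives one alignment: j (A2,B1) → m (A3,B2) → u (A4,B4) → m (A5,B8) → l (A6,B9) → k (A8,B11) → k (A10,B12).
So the longest common subsequence has length 7.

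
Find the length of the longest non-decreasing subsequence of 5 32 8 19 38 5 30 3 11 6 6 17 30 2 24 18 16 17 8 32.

7

Scanning left to right, the best length ending at each element is: 5→1, 32→2, 8→2, 19→3, 38→4, 5→2, 30→4, 3→1, 11→3, 6→3, 6→4, 17→5, 30→6, 2→1, 24→6, 18→6, 16→5, 17→6, 8→5, 32→7.
So the longest non-decreasing subsequence has length 7, e.g. 5, 5, 6, 6, 17, 30, 32.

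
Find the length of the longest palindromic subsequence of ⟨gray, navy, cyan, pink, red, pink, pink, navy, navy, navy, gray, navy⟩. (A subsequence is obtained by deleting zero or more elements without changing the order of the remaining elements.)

One longest palindromic subsequence is gray navy pink pink pink navy gray (positions 1,2,4,6,7,10,11); it reads the same forward and backward, and the interval DP gives dp[1][12] = 7.

7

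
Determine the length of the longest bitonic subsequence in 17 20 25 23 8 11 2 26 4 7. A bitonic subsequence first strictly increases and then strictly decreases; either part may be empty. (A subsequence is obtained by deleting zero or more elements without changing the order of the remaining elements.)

Let inc[i] be the LIS ending at i and dec[i] the longest strictly decreasing subsequence starting at i. inc = [1, 2, 3, 3, 1, 2, 1, 4, 2, 3], dec = [3, 3, 4, 3, 2, 2, 1, 2, 1, 1].
max_i inc[i]+dec[i]−1 = 6, with one witness 17, 20, 25, 23, 11, 7.

6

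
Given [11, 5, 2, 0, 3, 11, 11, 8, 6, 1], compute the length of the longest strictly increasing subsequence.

3

Let dp[i] be the longest increasing subsequence ending at position i. Then dp = [1, 1, 1, 1, 2, 3, 3, 3, 3, 2].
The maximum is 3; one witness is 2, 3, 11 at positions 3,5,6.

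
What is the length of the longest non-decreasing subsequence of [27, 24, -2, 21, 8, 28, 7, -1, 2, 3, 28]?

One longest non-decreasing subsequence is -2, -1, 2, 3, 28 (positions 3,8,9,10,11), of length 5; no longer one exists.

5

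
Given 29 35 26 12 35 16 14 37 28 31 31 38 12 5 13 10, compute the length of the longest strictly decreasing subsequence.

6

Let dp[i] be the longest decreasing subsequence ending at position i. Then dp = [1, 1, 2, 3, 1, 3, 4, 1, 2, 2, 2, 1, 5, 6, 5, 6].
The maximum is 6; one witness is 29, 26, 16, 14, 12, 5 at positions 1,3,6,7,13,14.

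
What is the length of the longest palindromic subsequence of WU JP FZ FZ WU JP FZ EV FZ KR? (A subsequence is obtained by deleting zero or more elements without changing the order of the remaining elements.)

One longest palindromic subsequence is FZ FZ JP FZ FZ (positions 3,4,6,7,9); it reads the same forward and backward, and the interval DP gives dp[1][10] = 5.

5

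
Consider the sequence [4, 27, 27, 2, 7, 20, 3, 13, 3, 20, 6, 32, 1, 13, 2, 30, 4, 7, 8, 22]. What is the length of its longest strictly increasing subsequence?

Let dp[i] be the longest increasing subsequence ending at position i. Then dp = [1, 2, 2, 1, 2, 3, 2, 3, 2, 4, 3, 5, 1, 4, 2, 5, 3, 4, 5, 6].
The maximum is 6; one witness is 2, 3, 6, 7, 8, 22 at positions 4,7,11,18,19,20.

6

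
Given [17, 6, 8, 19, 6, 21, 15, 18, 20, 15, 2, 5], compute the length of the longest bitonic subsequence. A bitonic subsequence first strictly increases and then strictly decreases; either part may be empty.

7

One longest bitonic subsequence is 6, 8, 19, 21, 20, 15, 5 (positions 2,3,4,6,9,10,12): it rises to 21 then falls. Length 7 is optimal.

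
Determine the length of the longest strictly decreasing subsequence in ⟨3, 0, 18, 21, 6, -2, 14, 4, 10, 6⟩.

4

Scanning left to right, the best length ending at each element is: 3→1, 0→2, 18→1, 21→1, 6→2, -2→3, 14→2, 4→3, 10→3, 6→4.
So the longest decreasing subsequence has length 4, e.g. 18, 14, 10, 6.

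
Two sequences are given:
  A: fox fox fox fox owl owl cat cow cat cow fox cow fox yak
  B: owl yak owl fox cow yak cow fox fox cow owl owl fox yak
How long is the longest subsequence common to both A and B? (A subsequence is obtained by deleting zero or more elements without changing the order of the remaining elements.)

8

A longest common subsequence is owl, owl, cow, cow, fox, cow, fox, yak (length 8); the LCS DP confirms no longer common subsequence exists.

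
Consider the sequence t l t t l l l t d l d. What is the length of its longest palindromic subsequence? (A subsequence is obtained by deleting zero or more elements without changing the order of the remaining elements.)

7

One longest palindromic subsequence is ltllltl (positions 2,4,5,6,7,8,10); it reads the same forward and backward, and the interval DP gives dp[1][11] = 7.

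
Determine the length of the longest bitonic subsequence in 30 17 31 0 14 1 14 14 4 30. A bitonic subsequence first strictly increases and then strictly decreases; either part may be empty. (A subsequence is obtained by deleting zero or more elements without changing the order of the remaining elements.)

4

One longest bitonic subsequence is 30, 17, 14, 4 (positions 1,2,8,9): it rises to 30 then falls. Length 4 is optimal.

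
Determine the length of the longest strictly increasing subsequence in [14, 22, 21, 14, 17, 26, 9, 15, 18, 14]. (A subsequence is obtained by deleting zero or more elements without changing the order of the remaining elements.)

3

One longest increasing subsequence is 14, 22, 26 (positions 1,2,6), of length 3; no longer one exists.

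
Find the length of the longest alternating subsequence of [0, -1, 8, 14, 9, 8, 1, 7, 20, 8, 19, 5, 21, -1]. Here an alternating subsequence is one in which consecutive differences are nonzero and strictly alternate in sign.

10

Track the best alternating length ending on an up-step vs a down-step at each position: up/down = 1/1, 1/2, 3/1, 3/1, 3/4, 3/4, 3/4, 5/4, 5/1, 5/6, 7/6, 5/8, 9/1, 1/10.
The maximum over both is 10; one such subsequence is 0, -1, 14, 9, 20, 8, 19, 5, 21, -1.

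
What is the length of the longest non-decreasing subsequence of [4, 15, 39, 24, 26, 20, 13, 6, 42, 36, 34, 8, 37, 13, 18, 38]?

7

One longest non-decreasing subsequence is 4, 15, 24, 26, 36, 37, 38 (positions 1,2,4,5,10,13,16), of length 7; no longer one exists.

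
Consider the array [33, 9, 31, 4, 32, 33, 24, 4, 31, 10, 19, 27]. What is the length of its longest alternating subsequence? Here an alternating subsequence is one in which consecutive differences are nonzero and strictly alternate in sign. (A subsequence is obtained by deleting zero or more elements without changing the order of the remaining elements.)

9

Track the best alternating length ending on an up-step vs a down-step at each position: up/down = 1/1, 1/2, 3/2, 1/4, 5/2, 5/1, 5/6, 1/6, 7/6, 7/8, 9/8, 9/8.
The maximum over both is 9; one such subsequence is 33, 9, 31, 4, 32, 24, 31, 10, 19.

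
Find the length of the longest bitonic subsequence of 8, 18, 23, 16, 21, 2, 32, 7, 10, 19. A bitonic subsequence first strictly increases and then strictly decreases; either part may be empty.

5

Let inc[i] be the LIS ending at i and dec[i] the longest strictly decreasing subsequence starting at i. inc = [1, 2, 3, 2, 3, 1, 4, 2, 3, 4], dec = [2, 3, 3, 2, 2, 1, 2, 1, 1, 1].
max_i inc[i]+dec[i]−1 = 5, with one witness 8, 18, 23, 21, 19.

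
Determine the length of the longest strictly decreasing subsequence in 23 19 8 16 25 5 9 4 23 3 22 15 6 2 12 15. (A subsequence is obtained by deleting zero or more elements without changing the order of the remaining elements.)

One longest decreasing subsequence is 23, 19, 8, 5, 4, 3, 2 (positions 1,2,3,6,8,10,14), of length 7; no longer one exists.

7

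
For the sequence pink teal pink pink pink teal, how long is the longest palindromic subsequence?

Using dp[i][j] = 2 + dp[i+1][j−1] if the ends match, else max(dp[i+1][j], dp[i][j−1]):
dp[1][6] = 5. A witness is teal pink pink pink teal at positions 2,3,4,5,6.

5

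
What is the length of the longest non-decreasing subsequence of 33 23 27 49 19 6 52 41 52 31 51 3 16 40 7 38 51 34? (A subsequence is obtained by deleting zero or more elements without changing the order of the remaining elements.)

Scanning left to right, the best length ending at each element is: 33→1, 23→1, 27→2, 49→3, 19→1, 6→1, 52→4, 41→3, 52→5, 31→3, 51→4, 3→1, 16→2, 40→4, 7→2, 38→4, 51→5, 34→4.
So the longest non-decreasing subsequence has length 5, e.g. 23, 27, 49, 52, 52.

5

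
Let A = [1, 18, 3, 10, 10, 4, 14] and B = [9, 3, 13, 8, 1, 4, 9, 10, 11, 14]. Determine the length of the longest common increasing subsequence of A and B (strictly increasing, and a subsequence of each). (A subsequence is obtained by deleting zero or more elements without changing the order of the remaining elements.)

For each value that appears in both, track the longest common increasing run ending there.
The best achievable length is 3; one witness is 3, 4, 14 (A-positions 3,6,7, B-positions 2,6,10).

3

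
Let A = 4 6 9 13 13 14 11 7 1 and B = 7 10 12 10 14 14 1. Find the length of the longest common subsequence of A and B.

2

A longest common subsequence is 14, 1 (length 2); the LCS DP confirms no longer common subsequence exists.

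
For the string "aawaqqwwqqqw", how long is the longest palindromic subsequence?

One longest palindromic subsequence is wqqwwqqw (positions 3,5,6,7,8,10,11,12); it reads the same forward and backward, and the interval DP gives dp[1][12] = 8.

8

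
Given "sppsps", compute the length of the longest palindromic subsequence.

5

One longest palindromic subsequence is spsps (positions 1,2,4,5,6); it reads the same forward and backward, and the interval DP gives dp[1][6] = 5.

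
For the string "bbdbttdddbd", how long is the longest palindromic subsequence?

7

One longest palindromic subsequence is dbdddbd (positions 3,4,7,8,9,10,11); it reads the same forward and backward, and the interval DP gives dp[1][11] = 7.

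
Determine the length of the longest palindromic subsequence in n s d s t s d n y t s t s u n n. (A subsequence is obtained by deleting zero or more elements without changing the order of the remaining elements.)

9

One longest palindromic subsequence is nstststsn (positions 1,4,5,6,10,11,12,13,16); it reads the same forward and backward, and the interval DP gives dp[1][16] = 9.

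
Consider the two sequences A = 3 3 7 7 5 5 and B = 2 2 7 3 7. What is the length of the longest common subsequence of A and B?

2

Backtracking the LCS table gives one alignment: 3 (A2,B4) → 7 (A4,B5).
So the longest common subsequence has length 2.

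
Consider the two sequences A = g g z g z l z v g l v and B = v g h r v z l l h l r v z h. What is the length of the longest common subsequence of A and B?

A longest common subsequence is gzllv (length 5); the LCS DP confirms no longer common subsequence exists.

5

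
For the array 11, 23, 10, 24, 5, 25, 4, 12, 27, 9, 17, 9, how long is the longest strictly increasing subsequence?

One longest increasing subsequence is 11, 23, 24, 25, 27 (positions 1,2,4,6,9), of length 5; no longer one exists.

5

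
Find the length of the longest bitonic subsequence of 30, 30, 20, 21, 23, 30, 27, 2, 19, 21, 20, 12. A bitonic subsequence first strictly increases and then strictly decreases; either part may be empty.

8

Let inc[i] be the LIS ending at i and dec[i] the longest strictly decreasing subsequence starting at i. inc = [1, 1, 1, 2, 3, 4, 4, 1, 2, 3, 3, 2], dec = [5, 5, 3, 3, 4, 5, 4, 1, 2, 3, 2, 1].
max_i inc[i]+dec[i]−1 = 8, with one witness 20, 21, 23, 30, 27, 21, 20, 12.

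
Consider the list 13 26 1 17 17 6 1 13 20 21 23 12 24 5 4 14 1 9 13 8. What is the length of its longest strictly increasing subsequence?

One longest increasing subsequence is 1, 6, 13, 20, 21, 23, 24 (positions 3,6,8,9,10,11,13), of length 7; no longer one exists.

7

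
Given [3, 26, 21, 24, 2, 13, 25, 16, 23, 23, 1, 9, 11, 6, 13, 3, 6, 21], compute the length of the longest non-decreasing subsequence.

Scanning left to right, the best length ending at each element is: 3→1, 26→2, 21→2, 24→3, 2→1, 13→2, 25→4, 16→3, 23→4, 23→5, 1→1, 9→2, 11→3, 6→2, 13→4, 3→2, 6→3, 21→5.
So the longest non-decreasing subsequence has length 5, e.g. 3, 13, 16, 23, 23.

5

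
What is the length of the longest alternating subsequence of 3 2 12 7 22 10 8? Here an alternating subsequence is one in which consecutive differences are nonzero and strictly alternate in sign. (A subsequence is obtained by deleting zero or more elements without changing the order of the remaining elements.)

A longest alternating subsequence is 3, 2, 12, 7, 22, 10 (positions 1,2,3,4,5,6); its 5 consecutive differences strictly alternate in sign, and length 6 is optimal.

6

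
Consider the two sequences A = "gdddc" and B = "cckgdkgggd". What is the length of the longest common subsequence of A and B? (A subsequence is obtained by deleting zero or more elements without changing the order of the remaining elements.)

A longest common subsequence is gdd (length 3); the LCS DP confirms no longer common subsequence exists.

3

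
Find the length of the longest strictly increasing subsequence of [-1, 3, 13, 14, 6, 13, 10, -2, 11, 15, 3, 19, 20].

8

Let dp[i] be the longest increasing subsequence ending at position i. Then dp = [1, 2, 3, 4, 3, 4, 4, 1, 5, 6, 2, 7, 8].
The maximum is 8; one witness is -1, 3, 6, 10, 11, 15, 19, 20 at positions 1,2,5,7,9,10,12,13.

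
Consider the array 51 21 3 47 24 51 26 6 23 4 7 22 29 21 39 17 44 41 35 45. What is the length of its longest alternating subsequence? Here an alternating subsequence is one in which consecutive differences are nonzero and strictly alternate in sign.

15

Track the best alternating length ending on an up-step vs a down-step at each position: up/down = 1/1, 1/2, 1/2, 3/2, 3/4, 5/1, 5/6, 3/6, 7/6, 3/8, 9/8, 9/8, 9/6, 9/10, 11/6, 9/12, 13/6, 13/14, 13/14, 15/6.
The maximum over both is 15; one such subsequence is 51, 21, 47, 24, 51, 6, 23, 4, 22, 21, 39, 17, 44, 41, 45.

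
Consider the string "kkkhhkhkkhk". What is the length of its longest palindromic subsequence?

9

Using dp[i][j] = 2 + dp[i+1][j−1] if the ends match, else max(dp[i+1][j], dp[i][j−1]):
dp[1][11] = 9. A witness is kkkhkhkkk at positions 1,2,3,4,6,7,8,9,11.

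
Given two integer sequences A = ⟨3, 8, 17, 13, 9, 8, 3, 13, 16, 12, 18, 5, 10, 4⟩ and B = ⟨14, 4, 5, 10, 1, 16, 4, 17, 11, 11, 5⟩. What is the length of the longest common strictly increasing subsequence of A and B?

A longest common strictly increasing subsequence is 5, 10 (length 2); it appears in order in both A and B, and no longer such subsequence exists.

2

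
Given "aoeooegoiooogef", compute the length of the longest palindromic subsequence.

One longest palindromic subsequence is eoooioooe (positions 3,4,5,8,9,10,11,12,14); it reads the same forward and backward, and the interval DP gives dp[1][15] = 9.

9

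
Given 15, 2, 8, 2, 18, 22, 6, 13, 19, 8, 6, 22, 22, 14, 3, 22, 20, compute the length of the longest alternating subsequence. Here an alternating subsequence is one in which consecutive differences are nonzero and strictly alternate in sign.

12

Track the best alternating length ending on an up-step vs a down-step at each position: up/down = 1/1, 1/2, 3/2, 1/4, 5/1, 5/1, 5/6, 7/6, 7/6, 7/8, 5/8, 9/1, 9/1, 9/10, 5/10, 11/1, 11/12.
The maximum over both is 12; one such subsequence is 15, 2, 8, 2, 18, 6, 13, 8, 22, 14, 22, 20.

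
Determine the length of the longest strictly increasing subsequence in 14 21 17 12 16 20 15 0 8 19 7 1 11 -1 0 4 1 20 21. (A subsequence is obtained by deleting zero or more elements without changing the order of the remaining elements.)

5

Let dp[i] be the longest increasing subsequence ending at position i. Then dp = [1, 2, 2, 1, 2, 3, 2, 1, 2, 3, 2, 2, 3, 1, 2, 3, 3, 4, 5].
The maximum is 5; one witness is 14, 17, 19, 20, 21 at positions 1,3,10,18,19.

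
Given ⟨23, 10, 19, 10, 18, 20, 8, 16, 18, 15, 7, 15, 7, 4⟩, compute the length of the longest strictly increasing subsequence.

3

Let dp[i] be the longest increasing subsequence ending at position i. Then dp = [1, 1, 2, 1, 2, 3, 1, 2, 3, 2, 1, 2, 1, 1].
The maximum is 3; one witness is 10, 19, 20 at positions 2,3,6.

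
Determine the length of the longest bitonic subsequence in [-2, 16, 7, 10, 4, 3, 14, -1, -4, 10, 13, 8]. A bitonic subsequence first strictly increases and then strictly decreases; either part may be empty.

Let inc[i] be the LIS ending at i and dec[i] the longest strictly decreasing subsequence starting at i. inc = [1, 2, 2, 3, 2, 2, 4, 2, 1, 3, 4, 3], dec = [2, 6, 5, 5, 4, 3, 3, 2, 1, 2, 2, 1].
max_i inc[i]+dec[i]−1 = 7, with one witness -2, 16, 10, 4, 3, -1, -4.

7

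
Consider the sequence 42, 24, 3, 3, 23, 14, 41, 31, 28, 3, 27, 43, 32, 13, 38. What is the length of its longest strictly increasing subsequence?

One longest increasing subsequence is 3, 23, 31, 32, 38 (positions 3,5,8,13,15), of length 5; no longer one exists.

5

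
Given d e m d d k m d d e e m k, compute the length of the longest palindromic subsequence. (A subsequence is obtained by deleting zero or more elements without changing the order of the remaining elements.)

One longest palindromic subsequence is mddmddm (positions 3,4,5,7,8,9,12); it reads the same forward and backward, and the interval DP gives dp[1][13] = 7.

7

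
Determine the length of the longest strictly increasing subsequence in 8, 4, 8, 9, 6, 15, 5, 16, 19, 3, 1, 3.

Scanning left to right, the best length ending at each element is: 8→1, 4→1, 8→2, 9→3, 6→2, 15→4, 5→2, 16→5, 19→6, 3→1, 1→1, 3→2.
So the longest increasing subsequence has length 6, e.g. 4, 8, 9, 15, 16, 19.

6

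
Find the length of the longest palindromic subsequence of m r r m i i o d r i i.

5

Using dp[i][j] = 2 + dp[i+1][j−1] if the ends match, else max(dp[i+1][j], dp[i][j−1]):
dp[1][11] = 5. A witness is iirii at positions 5,6,9,10,11.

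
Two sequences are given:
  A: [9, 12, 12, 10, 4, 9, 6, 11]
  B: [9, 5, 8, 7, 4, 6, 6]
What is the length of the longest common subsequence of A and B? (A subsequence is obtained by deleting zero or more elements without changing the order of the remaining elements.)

Backtracking the LCS table gives one alignment: 9 (A1,B1) → 4 (A5,B5) → 6 (A7,B7).
So the longest common subsequence has length 3.

3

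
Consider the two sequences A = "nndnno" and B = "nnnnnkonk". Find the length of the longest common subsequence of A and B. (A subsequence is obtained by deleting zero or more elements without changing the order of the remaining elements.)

A longest common subsequence is nnnno (length 5); the LCS DP confirms no longer common subsequence exists.

5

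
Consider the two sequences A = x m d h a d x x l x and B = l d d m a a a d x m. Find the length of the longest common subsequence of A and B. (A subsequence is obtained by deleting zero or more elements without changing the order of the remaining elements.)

4

A longest common subsequence is madx (length 4); the LCS DP confirms no longer common subsequence exists.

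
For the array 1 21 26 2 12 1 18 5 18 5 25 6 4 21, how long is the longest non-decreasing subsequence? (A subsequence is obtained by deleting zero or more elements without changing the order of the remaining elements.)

6

Scanning left to right, the best length ending at each element is: 1→1, 21→2, 26→3, 2→2, 12→3, 1→2, 18→4, 5→3, 18→5, 5→4, 25→6, 6→5, 4→3, 21→6.
So the longest non-decreasing subsequence has length 6, e.g. 1, 2, 12, 18, 18, 25.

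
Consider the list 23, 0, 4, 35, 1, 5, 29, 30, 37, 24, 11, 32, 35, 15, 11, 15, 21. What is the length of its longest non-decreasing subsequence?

7

Let dp[i] be the longest non-decreasing subsequence ending at position i. Then dp = [1, 1, 2, 3, 2, 3, 4, 5, 6, 4, 4, 6, 7, 5, 5, 6, 7].
The maximum is 7; one witness is 0, 4, 5, 29, 30, 32, 35 at positions 2,3,6,7,8,12,13.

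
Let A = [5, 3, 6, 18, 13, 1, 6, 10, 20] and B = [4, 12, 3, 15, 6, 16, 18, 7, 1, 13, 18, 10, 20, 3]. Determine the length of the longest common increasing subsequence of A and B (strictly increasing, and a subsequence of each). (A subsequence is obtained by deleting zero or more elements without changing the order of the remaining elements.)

For each value that appears in both, track the longest common increasing run ending there.
The best achievable length is 4; one witness is 3, 6, 18, 20 (A-positions 2,3,4,9, B-positions 3,5,7,13).

4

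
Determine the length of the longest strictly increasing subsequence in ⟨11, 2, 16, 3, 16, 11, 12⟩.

Scanning left to right, the best length ending at each element is: 11→1, 2→1, 16→2, 3→2, 16→3, 11→3, 12→4.
So the longest increasing subsequence has length 4, e.g. 2, 3, 11, 12.

4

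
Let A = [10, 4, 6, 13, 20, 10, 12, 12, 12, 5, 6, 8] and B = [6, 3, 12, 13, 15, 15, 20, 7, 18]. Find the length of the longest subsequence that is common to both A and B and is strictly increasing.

3

For each value that appears in both, track the longest common increasing run ending there.
The best achievable length is 3; one witness is 6, 13, 20 (A-positions 3,4,5, B-positions 1,4,7).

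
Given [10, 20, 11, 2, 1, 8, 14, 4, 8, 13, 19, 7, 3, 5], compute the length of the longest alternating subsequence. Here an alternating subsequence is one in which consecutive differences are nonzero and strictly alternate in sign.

8

Track the best alternating length ending on an up-step vs a down-step at each position: up/down = 1/1, 2/1, 2/3, 1/3, 1/3, 4/3, 4/3, 4/5, 6/5, 6/5, 6/3, 6/7, 4/7, 8/7.
The maximum over both is 8; one such subsequence is 10, 20, 2, 8, 4, 8, 3, 5.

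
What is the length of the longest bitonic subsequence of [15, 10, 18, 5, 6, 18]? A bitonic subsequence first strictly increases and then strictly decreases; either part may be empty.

One longest bitonic subsequence is 15, 10, 6 (positions 1,2,5): it rises to 15 then falls. Length 3 is optimal.

3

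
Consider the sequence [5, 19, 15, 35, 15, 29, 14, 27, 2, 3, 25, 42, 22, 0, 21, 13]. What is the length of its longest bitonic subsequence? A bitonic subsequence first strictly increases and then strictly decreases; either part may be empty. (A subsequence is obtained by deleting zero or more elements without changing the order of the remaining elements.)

9

One longest bitonic subsequence is 5, 19, 35, 29, 27, 25, 22, 21, 13 (positions 1,2,4,6,8,11,13,15,16): it rises to 35 then falls. Length 9 is optimal.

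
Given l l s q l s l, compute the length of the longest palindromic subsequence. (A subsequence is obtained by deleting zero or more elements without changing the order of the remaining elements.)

5

One longest palindromic subsequence is lslsl (positions 1,3,5,6,7); it reads the same forward and backward, and the interval DP gives dp[1][7] = 5.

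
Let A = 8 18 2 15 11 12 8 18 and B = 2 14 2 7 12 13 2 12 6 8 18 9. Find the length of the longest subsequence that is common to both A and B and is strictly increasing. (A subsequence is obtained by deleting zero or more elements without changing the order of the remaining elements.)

A longest common strictly increasing subsequence is 2, 12, 18 (length 3); it appears in order in both A and B, and no longer such subsequence exists.

3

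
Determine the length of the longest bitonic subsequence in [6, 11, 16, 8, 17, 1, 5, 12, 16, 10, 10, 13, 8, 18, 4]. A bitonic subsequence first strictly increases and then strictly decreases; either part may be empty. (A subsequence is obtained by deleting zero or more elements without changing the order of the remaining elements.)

Let inc[i] be the LIS ending at i and dec[i] the longest strictly decreasing subsequence starting at i. inc = [1, 2, 3, 2, 4, 1, 2, 3, 4, 3, 3, 4, 3, 5, 2], dec = [3, 4, 5, 3, 5, 1, 2, 4, 4, 3, 3, 3, 2, 2, 1].
max_i inc[i]+dec[i]−1 = 8, with one witness 6, 11, 16, 17, 16, 13, 8, 4.

8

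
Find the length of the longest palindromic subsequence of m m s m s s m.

5

One longest palindromic subsequence is msssm (positions 1,3,5,6,7); it reads the same forward and backward, and the interval DP gives dp[1][7] = 5.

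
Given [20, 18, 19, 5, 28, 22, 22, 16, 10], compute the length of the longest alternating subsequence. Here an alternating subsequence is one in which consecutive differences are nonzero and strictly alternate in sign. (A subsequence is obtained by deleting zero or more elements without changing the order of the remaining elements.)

6

Track the best alternating length ending on an up-step vs a down-step at each position: up/down = 1/1, 1/2, 3/2, 1/4, 5/1, 5/6, 5/6, 5/6, 5/6.
The maximum over both is 6; one such subsequence is 20, 18, 19, 5, 28, 22.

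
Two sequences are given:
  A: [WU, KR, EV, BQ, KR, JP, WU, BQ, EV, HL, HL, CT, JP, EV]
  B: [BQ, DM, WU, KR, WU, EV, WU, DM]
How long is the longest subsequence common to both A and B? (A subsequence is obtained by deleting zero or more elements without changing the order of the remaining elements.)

4

A longest common subsequence is WU, KR, EV, WU (length 4); the LCS DP confirms no longer common subsequence exists.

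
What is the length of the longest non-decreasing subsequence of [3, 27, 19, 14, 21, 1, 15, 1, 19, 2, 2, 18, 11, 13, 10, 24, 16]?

7

Scanning left to right, the best length ending at each element is: 3→1, 27→2, 19→2, 14→2, 21→3, 1→1, 15→3, 1→2, 19→4, 2→3, 2→4, 18→5, 11→5, 13→6, 10→5, 24→7, 16→7.
So the longest non-decreasing subsequence has length 7, e.g. 1, 1, 2, 2, 11, 13, 24.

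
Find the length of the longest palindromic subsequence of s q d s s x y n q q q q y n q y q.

10

Using dp[i][j] = 2 + dp[i+1][j−1] if the ends match, else max(dp[i+1][j], dp[i][j−1]):
dp[1][17] = 10. A witness is qynqqqqnyq at positions 2,7,8,9,10,11,12,14,16,17.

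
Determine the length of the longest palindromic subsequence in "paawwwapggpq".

One longest palindromic subsequence is pawwwap (positions 1,3,4,5,6,7,11); it reads the same forward and backward, and the interval DP gives dp[1][12] = 7.

7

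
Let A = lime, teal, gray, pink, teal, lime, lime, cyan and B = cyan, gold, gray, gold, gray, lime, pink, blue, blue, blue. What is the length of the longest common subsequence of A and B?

A longest common subsequence is lime, pink (length 2); the LCS DP confirms no longer common subsequence exists.

2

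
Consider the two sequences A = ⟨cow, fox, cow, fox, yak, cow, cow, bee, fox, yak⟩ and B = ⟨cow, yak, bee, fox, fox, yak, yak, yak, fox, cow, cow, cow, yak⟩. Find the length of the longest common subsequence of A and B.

7

Backtracking the LCS table gives one alignment: cow (A1,B1) → fox (A2,B4) → fox (A4,B5) → yak (A5,B8) → cow (A6,B11) → cow (A7,B12) → yak (A10,B13).
So the longest common subsequence has length 7.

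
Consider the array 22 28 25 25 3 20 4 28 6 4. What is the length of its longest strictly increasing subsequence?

Let dp[i] be the longest increasing subsequence ending at position i. Then dp = [1, 2, 2, 2, 1, 2, 2, 3, 3, 2].
The maximum is 3; one witness is 22, 25, 28 at positions 1,3,8.

3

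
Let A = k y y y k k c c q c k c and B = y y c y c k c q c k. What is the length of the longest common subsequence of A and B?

8

A longest common subsequence is yyykcqck (length 8); the LCS DP confirms no longer common subsequence exists.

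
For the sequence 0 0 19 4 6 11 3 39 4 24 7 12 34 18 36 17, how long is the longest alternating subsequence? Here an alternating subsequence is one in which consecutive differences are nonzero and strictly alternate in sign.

13

A longest alternating subsequence is 0, 19, 4, 6, 3, 39, 4, 24, 7, 34, 18, 36, 17 (positions 1,3,4,5,7,8,9,10,11,13,14,15,16); its 12 consecutive differences strictly alternate in sign, and length 13 is optimal.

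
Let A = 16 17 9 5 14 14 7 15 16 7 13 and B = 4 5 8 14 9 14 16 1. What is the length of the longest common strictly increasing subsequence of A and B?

A longest common strictly increasing subsequence is 5, 14, 16 (length 3); it appears in order in both A and B, and no longer such subsequence exists.

3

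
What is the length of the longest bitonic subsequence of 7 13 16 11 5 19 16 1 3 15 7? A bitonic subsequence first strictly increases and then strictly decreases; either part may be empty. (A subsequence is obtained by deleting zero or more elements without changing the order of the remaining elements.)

Let inc[i] be the LIS ending at i and dec[i] the longest strictly decreasing subsequence starting at i. inc = [1, 2, 3, 2, 1, 4, 3, 1, 2, 3, 3], dec = [3, 4, 4, 3, 2, 4, 3, 1, 1, 2, 1].
max_i inc[i]+dec[i]−1 = 7, with one witness 7, 13, 16, 19, 16, 15, 7.

7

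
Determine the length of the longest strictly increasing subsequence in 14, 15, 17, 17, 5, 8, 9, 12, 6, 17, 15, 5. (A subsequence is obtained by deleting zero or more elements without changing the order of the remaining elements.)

5

One longest increasing subsequence is 5, 8, 9, 12, 17 (positions 5,6,7,8,10), of length 5; no longer one exists.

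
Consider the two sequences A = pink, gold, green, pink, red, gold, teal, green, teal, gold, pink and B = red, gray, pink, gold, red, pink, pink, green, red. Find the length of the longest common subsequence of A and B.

Backtracking the LCS table gives one alignment: pink (A1,B3) → gold (A2,B4) → green (A3,B8) → red (A5,B9).
So the longest common subsequence has length 4.

4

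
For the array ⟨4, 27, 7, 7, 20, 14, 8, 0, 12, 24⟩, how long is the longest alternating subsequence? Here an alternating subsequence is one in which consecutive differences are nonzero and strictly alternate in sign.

A longest alternating subsequence is 4, 27, 7, 20, 8, 12 (positions 1,2,3,5,7,9); its 5 consecutive differences strictly alternate in sign, and length 6 is optimal.

6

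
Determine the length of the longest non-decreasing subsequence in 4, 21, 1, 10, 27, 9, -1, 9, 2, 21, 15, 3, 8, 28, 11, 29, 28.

6

One longest non-decreasing subsequence is 4, 9, 9, 21, 28, 29 (positions 1,6,8,10,14,16), of length 6; no longer one exists.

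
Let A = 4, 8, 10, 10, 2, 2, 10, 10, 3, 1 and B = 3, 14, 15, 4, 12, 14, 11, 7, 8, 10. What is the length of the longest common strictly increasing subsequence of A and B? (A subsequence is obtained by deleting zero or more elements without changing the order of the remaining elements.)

A longest common strictly increasing subsequence is 4, 8, 10 (length 3); it appears in order in both A and B, and no longer such subsequence exists.

3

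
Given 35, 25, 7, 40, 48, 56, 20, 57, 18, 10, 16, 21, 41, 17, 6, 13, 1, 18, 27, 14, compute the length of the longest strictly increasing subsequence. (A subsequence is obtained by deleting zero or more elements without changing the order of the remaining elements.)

One longest increasing subsequence is 7, 10, 16, 17, 18, 27 (positions 3,10,11,14,18,19), of length 6; no longer one exists.

6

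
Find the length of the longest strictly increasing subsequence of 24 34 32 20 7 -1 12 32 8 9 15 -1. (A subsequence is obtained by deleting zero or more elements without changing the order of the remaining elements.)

4

Let dp[i] be the longest increasing subsequence ending at position i. Then dp = [1, 2, 2, 1, 1, 1, 2, 3, 2, 3, 4, 1].
The maximum is 4; one witness is 7, 8, 9, 15 at positions 5,9,10,11.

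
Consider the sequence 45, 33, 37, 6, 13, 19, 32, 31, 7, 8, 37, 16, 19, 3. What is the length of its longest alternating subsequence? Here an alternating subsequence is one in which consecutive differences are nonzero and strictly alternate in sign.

10

Track the best alternating length ending on an up-step vs a down-step at each position: up/down = 1/1, 1/2, 3/2, 1/4, 5/4, 5/4, 5/4, 5/6, 5/6, 7/6, 7/2, 7/8, 9/8, 1/10.
The maximum over both is 10; one such subsequence is 45, 33, 37, 6, 32, 31, 37, 16, 19, 3.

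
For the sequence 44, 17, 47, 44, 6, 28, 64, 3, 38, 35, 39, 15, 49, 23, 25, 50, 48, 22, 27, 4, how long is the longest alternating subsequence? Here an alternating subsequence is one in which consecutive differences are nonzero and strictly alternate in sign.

16

Track the best alternating length ending on an up-step vs a down-step at each position: up/down = 1/1, 1/2, 3/1, 3/4, 1/4, 5/4, 5/1, 1/6, 7/6, 7/8, 9/6, 7/10, 11/6, 11/12, 13/12, 13/6, 13/14, 11/14, 15/14, 7/16.
The maximum over both is 16; one such subsequence is 44, 17, 47, 6, 28, 3, 38, 35, 39, 15, 49, 23, 25, 22, 27, 4.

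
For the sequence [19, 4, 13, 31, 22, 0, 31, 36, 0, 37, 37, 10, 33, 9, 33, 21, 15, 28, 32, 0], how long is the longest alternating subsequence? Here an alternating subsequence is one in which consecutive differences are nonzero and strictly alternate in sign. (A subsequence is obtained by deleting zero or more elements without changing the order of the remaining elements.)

14

A longest alternating subsequence is 19, 4, 31, 22, 31, 0, 37, 10, 33, 9, 33, 21, 28, 0 (positions 1,2,4,5,7,9,10,12,13,14,15,16,18,20); its 13 consecutive differences strictly alternate in sign, and length 14 is optimal.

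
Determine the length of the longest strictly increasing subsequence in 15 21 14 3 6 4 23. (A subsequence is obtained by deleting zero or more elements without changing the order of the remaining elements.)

Let dp[i] be the longest increasing subsequence ending at position i. Then dp = [1, 2, 1, 1, 2, 2, 3].
The maximum is 3; one witness is 15, 21, 23 at positions 1,2,7.

3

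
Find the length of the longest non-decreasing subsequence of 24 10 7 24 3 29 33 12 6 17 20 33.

5

One longest non-decreasing subsequence is 24, 24, 29, 33, 33 (positions 1,4,6,7,12), of length 5; no longer one exists.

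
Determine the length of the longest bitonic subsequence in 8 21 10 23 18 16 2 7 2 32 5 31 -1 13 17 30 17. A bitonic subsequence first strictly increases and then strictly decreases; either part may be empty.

8

Let inc[i] be the LIS ending at i and dec[i] the longest strictly decreasing subsequence starting at i. inc = [1, 2, 2, 3, 3, 3, 1, 2, 1, 4, 2, 4, 1, 3, 4, 5, 4], dec = [4, 6, 4, 6, 5, 4, 2, 3, 2, 4, 2, 3, 1, 1, 1, 2, 1].
max_i inc[i]+dec[i]−1 = 8, with one witness 8, 21, 23, 18, 16, 7, 5, -1.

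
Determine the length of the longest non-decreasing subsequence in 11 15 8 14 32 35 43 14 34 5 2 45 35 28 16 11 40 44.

7

Scanning left to right, the best length ending at each element is: 11→1, 15→2, 8→1, 14→2, 32→3, 35→4, 43→5, 14→3, 34→4, 5→1, 2→1, 45→6, 35→5, 28→4, 16→4, 11→2, 40→6, 44→7.
So the longest non-decreasing subsequence has length 7, e.g. 11, 15, 32, 35, 35, 40, 44.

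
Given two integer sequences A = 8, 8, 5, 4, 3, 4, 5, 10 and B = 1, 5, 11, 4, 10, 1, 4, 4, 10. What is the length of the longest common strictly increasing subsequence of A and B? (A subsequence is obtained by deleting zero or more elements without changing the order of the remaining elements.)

For each value that appears in both, track the longest common increasing run ending there.
The best achievable length is 2; one witness is 5, 10 (A-positions 3,8, B-positions 2,5).

2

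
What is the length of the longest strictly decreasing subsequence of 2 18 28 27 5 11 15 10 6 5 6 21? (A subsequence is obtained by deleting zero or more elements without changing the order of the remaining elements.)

6

Let dp[i] be the longest decreasing subsequence ending at position i. Then dp = [1, 1, 1, 2, 3, 3, 3, 4, 5, 6, 5, 3].
The maximum is 6; one witness is 28, 27, 11, 10, 6, 5 at positions 3,4,6,8,9,10.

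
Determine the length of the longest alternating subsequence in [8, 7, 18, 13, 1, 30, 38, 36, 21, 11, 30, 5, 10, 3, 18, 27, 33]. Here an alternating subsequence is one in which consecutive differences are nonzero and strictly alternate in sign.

Track the best alternating length ending on an up-step vs a down-step at each position: up/down = 1/1, 1/2, 3/1, 3/4, 1/4, 5/1, 5/1, 5/6, 5/6, 5/6, 7/6, 5/8, 9/8, 5/10, 11/8, 11/8, 11/6.
The maximum over both is 11; one such subsequence is 8, 7, 18, 13, 30, 21, 30, 5, 10, 3, 18.

11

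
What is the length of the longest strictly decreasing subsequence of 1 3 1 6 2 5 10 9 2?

One longest decreasing subsequence is 6, 5, 2 (positions 4,6,9), of length 3; no longer one exists.

3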